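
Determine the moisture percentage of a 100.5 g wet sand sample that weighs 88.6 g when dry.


Formula: MC = (W_wet - W_dry) / W_wet * 100
Water mass = 100.5 - 88.6 = 11.9 g
MC = 11.9 / 100.5 * 100 = 11.8408%

Answer: 11.8408%


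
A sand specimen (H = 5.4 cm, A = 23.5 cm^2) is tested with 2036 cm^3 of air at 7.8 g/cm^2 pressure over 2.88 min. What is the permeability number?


Formula: Permeability Number P = (V * H) / (p * A * t)
Numerator: V * H = 2036 * 5.4 = 10994.4
Denominator: p * A * t = 7.8 * 23.5 * 2.88 = 527.904
P = 10994.4 / 527.904 = 20.8265

Answer: 20.8265


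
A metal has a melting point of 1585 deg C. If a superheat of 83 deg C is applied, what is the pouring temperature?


Formula: T_pour = T_melt + Superheat
T_pour = 1585 + 83 = 1668 deg C

Final answer: 1668 deg C


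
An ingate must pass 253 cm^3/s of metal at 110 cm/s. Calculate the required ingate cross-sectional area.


Formula: A_ingate = Q / v  (continuity equation)
A = 253 cm^3/s / 110 cm/s = 2.3000 cm^2

2.3000 cm^2


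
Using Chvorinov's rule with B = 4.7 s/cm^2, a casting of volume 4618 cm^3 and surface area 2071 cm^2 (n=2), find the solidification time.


Formula: t_s = B * (V/A)^n  (Chvorinov's rule, n=2)
Modulus M = V/A = 4618/2071 = 2.229841 cm
M^2 = 2.229841^2 = 4.972191 cm^2
t_s = 4.7 * 4.972191 = 23.3693 s

Answer: 23.3693 s


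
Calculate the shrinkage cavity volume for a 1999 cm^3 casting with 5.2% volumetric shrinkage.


Formula: V_shrink = V_casting * shrinkage_pct / 100
V_shrink = 1999 cm^3 * 5.2 / 100 = 103.9480 cm^3

Answer: 103.9480 cm^3


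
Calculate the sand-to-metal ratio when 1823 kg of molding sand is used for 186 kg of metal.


Formula: Sand-to-Metal Ratio = W_sand / W_metal
Ratio = 1823 kg / 186 kg = 9.8011

9.8011


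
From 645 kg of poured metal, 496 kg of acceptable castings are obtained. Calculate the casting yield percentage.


Formula: Casting Yield = (W_good / W_total) * 100
Yield = (496 kg / 645 kg) * 100 = 76.8992%


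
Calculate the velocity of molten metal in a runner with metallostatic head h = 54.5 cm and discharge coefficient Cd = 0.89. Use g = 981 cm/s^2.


Formula: v = Cd * sqrt(2 * g * h)  (Torricelli with discharge coefficient)
2*g*h = 2 * 981 * 54.5 = 106929.0 cm^2/s^2
sqrt(106929.0) = 327.00000 cm/s
v = 0.89 * 327.00000 = 291.0300 cm/s


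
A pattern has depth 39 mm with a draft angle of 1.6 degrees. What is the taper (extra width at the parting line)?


Formula: taper = depth * tan(draft_angle)
tan(1.6 deg) = 0.0279325
taper = 39 mm * 0.0279325 = 1.0894 mm


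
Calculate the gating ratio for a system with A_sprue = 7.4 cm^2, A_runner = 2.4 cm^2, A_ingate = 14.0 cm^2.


Sprue:Runner:Ingate = 1 : 2.4/7.4 : 14.0/7.4 = 1:0.32:1.89


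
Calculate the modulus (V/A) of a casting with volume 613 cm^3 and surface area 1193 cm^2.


Formula: Casting Modulus M = V / A
M = 613 cm^3 / 1193 cm^2 = 0.5138 cm

Answer: 0.5138 cm


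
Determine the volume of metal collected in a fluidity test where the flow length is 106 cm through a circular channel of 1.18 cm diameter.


Formula: V = pi * (d/2)^2 * L  (cylinder volume)
Radius = 1.18/2 = 0.59 cm
V = pi * 0.59^2 * 106 = 115.9204 cm^3

Answer: 115.9204 cm^3


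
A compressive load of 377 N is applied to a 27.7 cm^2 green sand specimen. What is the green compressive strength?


Formula: Compressive Strength = Force / Area
Strength = 377 N / 27.7 cm^2 = 13.6101 N/cm^2

13.6101 N/cm^2


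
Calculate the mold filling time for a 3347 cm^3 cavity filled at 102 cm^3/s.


Formula: t_fill = V_mold / Q_flow
t = 3347 cm^3 / 102 cm^3/s = 32.8137 s

Final answer: 32.8137 s


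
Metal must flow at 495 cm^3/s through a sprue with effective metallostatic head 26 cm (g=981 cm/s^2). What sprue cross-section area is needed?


Formula: v = sqrt(2*g*h), A = Q/v
Velocity: v = sqrt(2 * 981 * 26) = sqrt(51012) = 225.8584 cm/s
Sprue area: A = Q / v = 495 / 225.8584 = 2.1916 cm^2

2.1916 cm^2


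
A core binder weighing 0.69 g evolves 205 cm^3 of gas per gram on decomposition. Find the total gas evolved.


Formula: V_gas = W_binder * gas_evolution_rate
V = 0.69 g * 205 cm^3/g = 141.4500 cm^3


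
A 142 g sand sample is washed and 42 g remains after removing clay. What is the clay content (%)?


Formula: Clay% = (W_total - W_washed) / W_total * 100
Clay mass = 142 - 42 = 100 g
Clay% = 100 / 142 * 100 = 70.4225%

Answer: 70.4225%


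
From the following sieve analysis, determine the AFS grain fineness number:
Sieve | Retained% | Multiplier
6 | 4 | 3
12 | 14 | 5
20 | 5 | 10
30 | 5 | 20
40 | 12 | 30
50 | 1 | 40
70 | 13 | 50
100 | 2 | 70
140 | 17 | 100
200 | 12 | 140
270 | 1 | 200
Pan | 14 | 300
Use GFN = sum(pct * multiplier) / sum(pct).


Formula: GFN = sum(pct * multiplier) / sum(pct)
sum(pct * multiplier) = 9202
sum(pct) = 100
GFN = 9202 / 100 = 92.02

Final answer: 92.02


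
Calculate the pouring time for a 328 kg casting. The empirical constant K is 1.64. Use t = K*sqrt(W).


Formula: t = K * sqrt(W)
sqrt(W) = sqrt(328) = 18.11077
t = 1.64 * 18.11077 = 29.7017 s

Final answer: 29.7017 s


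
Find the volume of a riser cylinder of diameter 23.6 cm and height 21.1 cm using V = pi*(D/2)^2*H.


Formula: V = pi * (D/2)^2 * H  (cylinder volume)
Radius = D/2 = 23.6/2 = 11.8 cm
V = pi * 11.8^2 * 21.1 = 9229.8861 cm^3


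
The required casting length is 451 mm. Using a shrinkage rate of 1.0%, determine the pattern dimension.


Formula: L_pattern = L_casting * (1 + shrinkage_rate/100)
Shrinkage factor = 1 + 1.0/100 = 1.01
L_pattern = 451 mm * 1.01 = 455.5100 mm


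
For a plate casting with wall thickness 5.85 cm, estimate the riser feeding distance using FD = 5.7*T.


Formula: FD = 5.7 * T  (riser feeding-distance rule)
FD = 5.7 * 5.85 cm = 33.3450 cm

33.3450 cm


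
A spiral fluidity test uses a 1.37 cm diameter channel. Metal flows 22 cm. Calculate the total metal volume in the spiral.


Formula: V = pi * (d/2)^2 * L  (cylinder volume)
Radius = 1.37/2 = 0.685 cm
V = pi * 0.685^2 * 22 = 32.4305 cm^3

Answer: 32.4305 cm^3


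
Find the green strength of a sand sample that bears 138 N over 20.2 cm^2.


Formula: Compressive Strength = Force / Area
Strength = 138 N / 20.2 cm^2 = 6.8317 N/cm^2

6.8317 N/cm^2


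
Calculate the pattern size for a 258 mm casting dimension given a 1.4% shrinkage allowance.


Formula: L_pattern = L_casting * (1 + shrinkage_rate/100)
Shrinkage factor = 1 + 1.4/100 = 1.014
L_pattern = 258 mm * 1.014 = 261.6120 mm

Final answer: 261.6120 mm


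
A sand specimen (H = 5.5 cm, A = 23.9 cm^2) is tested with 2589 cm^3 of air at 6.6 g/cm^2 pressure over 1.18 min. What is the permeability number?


Formula: Permeability Number P = (V * H) / (p * A * t)
Numerator: V * H = 2589 * 5.5 = 14239.5
Denominator: p * A * t = 6.6 * 23.9 * 1.18 = 186.1332
P = 14239.5 / 186.1332 = 76.5017

76.5017


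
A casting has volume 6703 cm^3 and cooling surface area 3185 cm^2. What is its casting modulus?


Formula: Casting Modulus M = V / A
M = 6703 cm^3 / 3185 cm^2 = 2.1046 cm


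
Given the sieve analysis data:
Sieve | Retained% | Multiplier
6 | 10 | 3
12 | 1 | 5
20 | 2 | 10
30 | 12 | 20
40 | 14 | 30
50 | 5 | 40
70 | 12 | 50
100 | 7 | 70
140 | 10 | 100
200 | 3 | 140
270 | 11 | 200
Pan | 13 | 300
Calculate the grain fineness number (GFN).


Formula: GFN = sum(pct * multiplier) / sum(pct)
sum(pct * multiplier) = 9525
sum(pct) = 100
GFN = 9525 / 100 = 95.25

Answer: 95.25


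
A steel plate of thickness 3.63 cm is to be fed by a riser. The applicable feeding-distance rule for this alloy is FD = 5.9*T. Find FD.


Formula: FD = 5.9 * T  (riser feeding-distance rule)
FD = 5.9 * 3.63 cm = 21.4170 cm


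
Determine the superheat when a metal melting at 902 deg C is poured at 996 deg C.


Formula: Superheat = T_pour - T_melt
Superheat = 996 - 902 = 94 deg C

94 deg C


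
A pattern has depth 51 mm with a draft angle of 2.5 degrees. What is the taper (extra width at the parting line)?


Formula: taper = depth * tan(draft_angle)
tan(2.5 deg) = 0.0436609
taper = 51 mm * 0.0436609 = 2.2267 mm


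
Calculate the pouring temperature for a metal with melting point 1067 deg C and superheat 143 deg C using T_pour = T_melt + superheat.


Formula: T_pour = T_melt + Superheat
T_pour = 1067 + 143 = 1210 deg C

Final answer: 1210 deg C


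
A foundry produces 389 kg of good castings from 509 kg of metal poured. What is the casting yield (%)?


Formula: Casting Yield = (W_good / W_total) * 100
Yield = (389 kg / 509 kg) * 100 = 76.4244%

Answer: 76.4244%


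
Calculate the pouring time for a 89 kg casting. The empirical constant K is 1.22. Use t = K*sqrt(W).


Formula: t = K * sqrt(W)
sqrt(W) = sqrt(89) = 9.43398
t = 1.22 * 9.43398 = 11.5095 s


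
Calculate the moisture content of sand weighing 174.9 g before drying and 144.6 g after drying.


Formula: MC = (W_wet - W_dry) / W_wet * 100
Water mass = 174.9 - 144.6 = 30.3 g
MC = 30.3 / 174.9 * 100 = 17.3242%

17.3242%


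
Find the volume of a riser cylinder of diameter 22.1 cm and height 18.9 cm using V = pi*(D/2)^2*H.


Formula: V = pi * (D/2)^2 * H  (cylinder volume)
Radius = D/2 = 22.1/2 = 11.05 cm
V = pi * 11.05^2 * 18.9 = 7249.9704 cm^3

Answer: 7249.9704 cm^3


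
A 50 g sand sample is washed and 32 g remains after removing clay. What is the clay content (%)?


Formula: Clay% = (W_total - W_washed) / W_total * 100
Clay mass = 50 - 32 = 18 g
Clay% = 18 / 50 * 100 = 36.0000%

36.0000%


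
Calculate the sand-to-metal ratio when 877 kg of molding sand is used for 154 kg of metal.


Formula: Sand-to-Metal Ratio = W_sand / W_metal
Ratio = 877 kg / 154 kg = 5.6948

Answer: 5.6948


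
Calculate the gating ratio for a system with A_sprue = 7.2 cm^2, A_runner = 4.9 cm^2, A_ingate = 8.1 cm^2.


Sprue:Runner:Ingate = 1 : 4.9/7.2 : 8.1/7.2 = 1:0.68:1.13

Answer: 1:0.68:1.13


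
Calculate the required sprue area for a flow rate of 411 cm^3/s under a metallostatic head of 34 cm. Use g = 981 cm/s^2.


Formula: v = sqrt(2*g*h), A = Q/v
Velocity: v = sqrt(2 * 981 * 34) = sqrt(66708) = 258.2789 cm/s
Sprue area: A = Q / v = 411 / 258.2789 = 1.5913 cm^2

Final answer: 1.5913 cm^2


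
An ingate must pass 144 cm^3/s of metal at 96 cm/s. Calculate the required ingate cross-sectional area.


Formula: A_ingate = Q / v  (continuity equation)
A = 144 cm^3/s / 96 cm/s = 1.5000 cm^2


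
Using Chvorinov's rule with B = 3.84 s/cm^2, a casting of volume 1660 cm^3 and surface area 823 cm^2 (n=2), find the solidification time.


Formula: t_s = B * (V/A)^n  (Chvorinov's rule, n=2)
Modulus M = V/A = 1660/823 = 2.017011 cm
M^2 = 2.017011^2 = 4.068333 cm^2
t_s = 3.84 * 4.068333 = 15.6224 s

Answer: 15.6224 s


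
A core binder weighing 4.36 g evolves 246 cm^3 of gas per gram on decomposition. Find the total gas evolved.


Formula: V_gas = W_binder * gas_evolution_rate
V = 4.36 g * 246 cm^3/g = 1072.5600 cm^3


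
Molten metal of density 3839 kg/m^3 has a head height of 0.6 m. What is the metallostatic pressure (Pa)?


Formula: P = rho * g * h
rho * g = 3839 * 9.81 = 37660.59 N/m^3
P = 37660.59 * 0.6 = 22596.3540 Pa

Answer: 22596.3540 Pa


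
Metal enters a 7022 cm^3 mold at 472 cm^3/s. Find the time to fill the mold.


Formula: t_fill = V_mold / Q_flow
t = 7022 cm^3 / 472 cm^3/s = 14.8771 s

14.8771 s


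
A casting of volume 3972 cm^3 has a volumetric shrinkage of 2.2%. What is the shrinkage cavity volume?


Formula: V_shrink = V_casting * shrinkage_pct / 100
V_shrink = 3972 cm^3 * 2.2 / 100 = 87.3840 cm^3

Answer: 87.3840 cm^3


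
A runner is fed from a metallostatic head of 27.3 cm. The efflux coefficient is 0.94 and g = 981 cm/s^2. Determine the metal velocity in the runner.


Formula: v = Cd * sqrt(2 * g * h)  (Torricelli with discharge coefficient)
2*g*h = 2 * 981 * 27.3 = 53562.6 cm^2/s^2
sqrt(53562.6) = 231.43595 cm/s
v = 0.94 * 231.43595 = 217.5498 cm/s

217.5498 cm/s


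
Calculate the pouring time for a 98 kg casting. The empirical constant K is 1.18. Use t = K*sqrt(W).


Formula: t = K * sqrt(W)
sqrt(W) = sqrt(98) = 9.89949
t = 1.18 * 9.89949 = 11.6814 s

Final answer: 11.6814 s


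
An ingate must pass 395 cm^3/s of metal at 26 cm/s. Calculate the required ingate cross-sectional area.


Formula: A_ingate = Q / v  (continuity equation)
A = 395 cm^3/s / 26 cm/s = 15.1923 cm^2


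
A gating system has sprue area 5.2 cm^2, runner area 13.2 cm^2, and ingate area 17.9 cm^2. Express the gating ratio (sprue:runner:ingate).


Sprue:Runner:Ingate = 1 : 13.2/5.2 : 17.9/5.2 = 1:2.54:3.44

Final answer: 1:2.54:3.44


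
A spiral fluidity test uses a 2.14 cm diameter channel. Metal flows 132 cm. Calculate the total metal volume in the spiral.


Formula: V = pi * (d/2)^2 * L  (cylinder volume)
Radius = 2.14/2 = 1.07 cm
V = pi * 1.07^2 * 132 = 474.7788 cm^3

Final answer: 474.7788 cm^3


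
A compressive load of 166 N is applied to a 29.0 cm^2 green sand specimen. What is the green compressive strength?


Formula: Compressive Strength = Force / Area
Strength = 166 N / 29.0 cm^2 = 5.7241 N/cm^2


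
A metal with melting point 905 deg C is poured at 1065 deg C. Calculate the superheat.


Formula: Superheat = T_pour - T_melt
Superheat = 1065 - 905 = 160 deg C


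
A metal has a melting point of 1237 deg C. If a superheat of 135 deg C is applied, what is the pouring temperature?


Formula: T_pour = T_melt + Superheat
T_pour = 1237 + 135 = 1372 deg C

Answer: 1372 deg C


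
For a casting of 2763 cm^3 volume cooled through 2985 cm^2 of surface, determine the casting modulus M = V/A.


Formula: Casting Modulus M = V / A
M = 2763 cm^3 / 2985 cm^2 = 0.9256 cm


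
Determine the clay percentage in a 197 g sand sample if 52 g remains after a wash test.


Formula: Clay% = (W_total - W_washed) / W_total * 100
Clay mass = 197 - 52 = 145 g
Clay% = 145 / 197 * 100 = 73.6041%

Final answer: 73.6041%


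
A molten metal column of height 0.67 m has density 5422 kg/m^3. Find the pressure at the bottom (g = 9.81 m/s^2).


Formula: P = rho * g * h
rho * g = 5422 * 9.81 = 53189.82 N/m^3
P = 53189.82 * 0.67 = 35637.1794 Pa


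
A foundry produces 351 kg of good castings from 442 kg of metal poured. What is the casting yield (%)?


Formula: Casting Yield = (W_good / W_total) * 100
Yield = (351 kg / 442 kg) * 100 = 79.4118%

Final answer: 79.4118%


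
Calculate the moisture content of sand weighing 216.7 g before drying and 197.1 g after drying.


Formula: MC = (W_wet - W_dry) / W_wet * 100
Water mass = 216.7 - 197.1 = 19.6 g
MC = 19.6 / 216.7 * 100 = 9.0448%

Answer: 9.0448%


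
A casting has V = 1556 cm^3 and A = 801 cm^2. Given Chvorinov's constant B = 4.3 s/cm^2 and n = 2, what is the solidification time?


Formula: t_s = B * (V/A)^n  (Chvorinov's rule, n=2)
Modulus M = V/A = 1556/801 = 1.942572 cm
M^2 = 1.942572^2 = 3.773586 cm^2
t_s = 4.3 * 3.773586 = 16.2264 s

Final answer: 16.2264 s


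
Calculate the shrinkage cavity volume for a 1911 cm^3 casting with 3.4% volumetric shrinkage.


Formula: V_shrink = V_casting * shrinkage_pct / 100
V_shrink = 1911 cm^3 * 3.4 / 100 = 64.9740 cm^3

Answer: 64.9740 cm^3


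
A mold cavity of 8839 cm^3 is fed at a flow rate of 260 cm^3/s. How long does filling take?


Formula: t_fill = V_mold / Q_flow
t = 8839 cm^3 / 260 cm^3/s = 33.9962 s


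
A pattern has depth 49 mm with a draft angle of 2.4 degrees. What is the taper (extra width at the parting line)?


Formula: taper = depth * tan(draft_angle)
tan(2.4 deg) = 0.0419124
taper = 49 mm * 0.0419124 = 2.0537 mm


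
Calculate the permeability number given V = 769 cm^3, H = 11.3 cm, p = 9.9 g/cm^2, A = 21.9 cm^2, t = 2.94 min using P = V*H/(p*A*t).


Formula: Permeability Number P = (V * H) / (p * A * t)
Numerator: V * H = 769 * 11.3 = 8689.7
Denominator: p * A * t = 9.9 * 21.9 * 2.94 = 637.4214
P = 8689.7 / 637.4214 = 13.6326

13.6326


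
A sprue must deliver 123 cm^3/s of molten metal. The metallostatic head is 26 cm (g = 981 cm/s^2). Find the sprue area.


Formula: v = sqrt(2*g*h), A = Q/v
Velocity: v = sqrt(2 * 981 * 26) = sqrt(51012) = 225.8584 cm/s
Sprue area: A = Q / v = 123 / 225.8584 = 0.5446 cm^2

0.5446 cm^2


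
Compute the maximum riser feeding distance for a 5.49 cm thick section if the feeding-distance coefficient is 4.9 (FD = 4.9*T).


Formula: FD = 4.9 * T  (riser feeding-distance rule)
FD = 4.9 * 5.49 cm = 26.9010 cm

26.9010 cm


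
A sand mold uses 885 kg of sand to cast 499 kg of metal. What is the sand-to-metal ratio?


Formula: Sand-to-Metal Ratio = W_sand / W_metal
Ratio = 885 kg / 499 kg = 1.7735

1.7735


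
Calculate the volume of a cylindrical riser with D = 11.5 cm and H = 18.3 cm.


Formula: V = pi * (D/2)^2 * H  (cylinder volume)
Radius = D/2 = 11.5/2 = 5.75 cm
V = pi * 5.75^2 * 18.3 = 1900.8010 cm^3


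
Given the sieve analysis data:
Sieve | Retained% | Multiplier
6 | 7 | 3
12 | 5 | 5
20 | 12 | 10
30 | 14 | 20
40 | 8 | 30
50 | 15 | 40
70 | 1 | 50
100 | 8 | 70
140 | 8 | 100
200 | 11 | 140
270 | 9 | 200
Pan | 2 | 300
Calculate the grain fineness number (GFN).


Formula: GFN = sum(pct * multiplier) / sum(pct)
sum(pct * multiplier) = 6636
sum(pct) = 100
GFN = 6636 / 100 = 66.36

Final answer: 66.36


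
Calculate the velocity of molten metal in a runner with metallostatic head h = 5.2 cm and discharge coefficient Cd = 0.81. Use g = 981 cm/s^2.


Formula: v = Cd * sqrt(2 * g * h)  (Torricelli with discharge coefficient)
2*g*h = 2 * 981 * 5.2 = 10202.4 cm^2/s^2
sqrt(10202.4) = 101.00693 cm/s
v = 0.81 * 101.00693 = 81.8156 cm/s

Final answer: 81.8156 cm/s


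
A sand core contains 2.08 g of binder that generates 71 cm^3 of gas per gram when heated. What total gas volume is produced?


Formula: V_gas = W_binder * gas_evolution_rate
V = 2.08 g * 71 cm^3/g = 147.6800 cm^3


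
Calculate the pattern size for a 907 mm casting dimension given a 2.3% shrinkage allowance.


Formula: L_pattern = L_casting * (1 + shrinkage_rate/100)
Shrinkage factor = 1 + 2.3/100 = 1.023
L_pattern = 907 mm * 1.023 = 927.8610 mm

Answer: 927.8610 mm


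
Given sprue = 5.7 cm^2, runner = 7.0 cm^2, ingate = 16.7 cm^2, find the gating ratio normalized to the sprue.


Sprue:Runner:Ingate = 1 : 7.0/5.7 : 16.7/5.7 = 1:1.23:2.93

Answer: 1:1.23:2.93


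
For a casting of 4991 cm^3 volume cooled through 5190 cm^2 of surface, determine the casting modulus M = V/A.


Formula: Casting Modulus M = V / A
M = 4991 cm^3 / 5190 cm^2 = 0.9617 cm

Answer: 0.9617 cm


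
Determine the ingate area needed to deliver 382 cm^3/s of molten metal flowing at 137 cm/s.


Formula: A_ingate = Q / v  (continuity equation)
A = 382 cm^3/s / 137 cm/s = 2.7883 cm^2

2.7883 cm^2


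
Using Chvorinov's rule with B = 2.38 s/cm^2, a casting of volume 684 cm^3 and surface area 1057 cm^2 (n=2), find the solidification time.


Formula: t_s = B * (V/A)^n  (Chvorinov's rule, n=2)
Modulus M = V/A = 684/1057 = 0.647114 cm
M^2 = 0.647114^2 = 0.418757 cm^2
t_s = 2.38 * 0.418757 = 0.9966 s


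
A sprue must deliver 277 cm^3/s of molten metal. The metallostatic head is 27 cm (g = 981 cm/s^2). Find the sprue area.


Formula: v = sqrt(2*g*h), A = Q/v
Velocity: v = sqrt(2 * 981 * 27) = sqrt(52974) = 230.1608 cm/s
Sprue area: A = Q / v = 277 / 230.1608 = 1.2035 cm^2

1.2035 cm^2


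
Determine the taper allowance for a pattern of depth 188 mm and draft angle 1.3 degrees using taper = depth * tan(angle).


Formula: taper = depth * tan(draft_angle)
tan(1.3 deg) = 0.0226932
taper = 188 mm * 0.0226932 = 4.2663 mm

Final answer: 4.2663 mm


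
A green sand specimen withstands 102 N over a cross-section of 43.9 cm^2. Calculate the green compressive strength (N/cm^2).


Formula: Compressive Strength = Force / Area
Strength = 102 N / 43.9 cm^2 = 2.3235 N/cm^2


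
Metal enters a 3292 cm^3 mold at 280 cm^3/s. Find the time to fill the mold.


Formula: t_fill = V_mold / Q_flow
t = 3292 cm^3 / 280 cm^3/s = 11.7571 s

Answer: 11.7571 s


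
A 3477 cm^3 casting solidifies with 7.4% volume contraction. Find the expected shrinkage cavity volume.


Formula: V_shrink = V_casting * shrinkage_pct / 100
V_shrink = 3477 cm^3 * 7.4 / 100 = 257.2980 cm^3

257.2980 cm^3


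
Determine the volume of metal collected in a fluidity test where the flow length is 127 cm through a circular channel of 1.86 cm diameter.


Formula: V = pi * (d/2)^2 * L  (cylinder volume)
Radius = 1.86/2 = 0.93 cm
V = pi * 0.93^2 * 127 = 345.0798 cm^3

Answer: 345.0798 cm^3


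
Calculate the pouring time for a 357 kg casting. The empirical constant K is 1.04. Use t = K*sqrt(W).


Formula: t = K * sqrt(W)
sqrt(W) = sqrt(357) = 18.89444
t = 1.04 * 18.89444 = 19.6502 s


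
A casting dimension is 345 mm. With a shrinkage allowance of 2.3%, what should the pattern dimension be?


Formula: L_pattern = L_casting * (1 + shrinkage_rate/100)
Shrinkage factor = 1 + 2.3/100 = 1.023
L_pattern = 345 mm * 1.023 = 352.9350 mm


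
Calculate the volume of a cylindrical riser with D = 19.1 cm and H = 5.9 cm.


Formula: V = pi * (D/2)^2 * H  (cylinder volume)
Radius = D/2 = 19.1/2 = 9.55 cm
V = pi * 9.55^2 * 5.9 = 1690.4745 cm^3

Final answer: 1690.4745 cm^3


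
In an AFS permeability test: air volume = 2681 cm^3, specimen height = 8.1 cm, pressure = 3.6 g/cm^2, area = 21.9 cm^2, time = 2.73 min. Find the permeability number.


Formula: Permeability Number P = (V * H) / (p * A * t)
Numerator: V * H = 2681 * 8.1 = 21716.1
Denominator: p * A * t = 3.6 * 21.9 * 2.73 = 215.2332
P = 21716.1 / 215.2332 = 100.8957

Final answer: 100.8957


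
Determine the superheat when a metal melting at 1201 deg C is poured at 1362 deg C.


Formula: Superheat = T_pour - T_melt
Superheat = 1362 - 1201 = 161 deg C

Answer: 161 deg C


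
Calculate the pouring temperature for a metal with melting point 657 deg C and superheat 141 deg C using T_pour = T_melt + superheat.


Formula: T_pour = T_melt + Superheat
T_pour = 657 + 141 = 798 deg C

798 deg C


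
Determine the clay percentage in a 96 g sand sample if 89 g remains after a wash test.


Formula: Clay% = (W_total - W_washed) / W_total * 100
Clay mass = 96 - 89 = 7 g
Clay% = 7 / 96 * 100 = 7.2917%

Answer: 7.2917%


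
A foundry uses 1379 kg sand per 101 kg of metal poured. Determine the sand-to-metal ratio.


Formula: Sand-to-Metal Ratio = W_sand / W_metal
Ratio = 1379 kg / 101 kg = 13.6535

13.6535


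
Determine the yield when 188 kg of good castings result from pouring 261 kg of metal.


Formula: Casting Yield = (W_good / W_total) * 100
Yield = (188 kg / 261 kg) * 100 = 72.0307%

Answer: 72.0307%


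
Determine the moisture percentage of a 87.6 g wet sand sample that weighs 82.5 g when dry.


Formula: MC = (W_wet - W_dry) / W_wet * 100
Water mass = 87.6 - 82.5 = 5.1 g
MC = 5.1 / 87.6 * 100 = 5.8219%

Final answer: 5.8219%


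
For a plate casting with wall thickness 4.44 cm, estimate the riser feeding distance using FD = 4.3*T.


Formula: FD = 4.3 * T  (riser feeding-distance rule)
FD = 4.3 * 4.44 cm = 19.0920 cm


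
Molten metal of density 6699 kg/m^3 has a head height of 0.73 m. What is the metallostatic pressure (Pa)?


Formula: P = rho * g * h
rho * g = 6699 * 9.81 = 65717.19 N/m^3
P = 65717.19 * 0.73 = 47973.5487 Pa

Answer: 47973.5487 Pa


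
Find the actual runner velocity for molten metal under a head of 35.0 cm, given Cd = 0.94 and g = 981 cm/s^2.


Formula: v = Cd * sqrt(2 * g * h)  (Torricelli with discharge coefficient)
2*g*h = 2 * 981 * 35.0 = 68670.0 cm^2/s^2
sqrt(68670.0) = 262.04961 cm/s
v = 0.94 * 262.04961 = 246.3266 cm/s

Answer: 246.3266 cm/s


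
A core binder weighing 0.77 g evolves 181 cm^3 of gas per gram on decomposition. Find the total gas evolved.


Formula: V_gas = W_binder * gas_evolution_rate
V = 0.77 g * 181 cm^3/g = 139.3700 cm^3


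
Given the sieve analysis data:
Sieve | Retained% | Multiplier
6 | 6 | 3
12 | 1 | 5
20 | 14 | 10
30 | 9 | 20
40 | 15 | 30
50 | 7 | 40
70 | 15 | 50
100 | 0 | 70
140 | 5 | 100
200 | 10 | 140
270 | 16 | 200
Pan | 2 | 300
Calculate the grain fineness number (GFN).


Formula: GFN = sum(pct * multiplier) / sum(pct)
sum(pct * multiplier) = 7523
sum(pct) = 100
GFN = 7523 / 100 = 75.23


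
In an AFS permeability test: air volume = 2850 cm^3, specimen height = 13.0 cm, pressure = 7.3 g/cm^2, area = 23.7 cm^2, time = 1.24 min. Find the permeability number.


Formula: Permeability Number P = (V * H) / (p * A * t)
Numerator: V * H = 2850 * 13.0 = 37050.0
Denominator: p * A * t = 7.3 * 23.7 * 1.24 = 214.5324
P = 37050.0 / 214.5324 = 172.7012

Final answer: 172.7012


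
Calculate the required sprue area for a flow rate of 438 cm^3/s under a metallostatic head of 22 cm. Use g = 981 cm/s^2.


Formula: v = sqrt(2*g*h), A = Q/v
Velocity: v = sqrt(2 * 981 * 22) = sqrt(43164) = 207.7595 cm/s
Sprue area: A = Q / v = 438 / 207.7595 = 2.1082 cm^2

Answer: 2.1082 cm^2


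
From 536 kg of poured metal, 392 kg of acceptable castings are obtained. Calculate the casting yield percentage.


Formula: Casting Yield = (W_good / W_total) * 100
Yield = (392 kg / 536 kg) * 100 = 73.1343%

73.1343%


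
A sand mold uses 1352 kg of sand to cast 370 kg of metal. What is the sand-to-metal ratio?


Formula: Sand-to-Metal Ratio = W_sand / W_metal
Ratio = 1352 kg / 370 kg = 3.6541

3.6541


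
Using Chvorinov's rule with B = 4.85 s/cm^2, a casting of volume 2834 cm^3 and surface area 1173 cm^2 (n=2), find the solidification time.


Formula: t_s = B * (V/A)^n  (Chvorinov's rule, n=2)
Modulus M = V/A = 2834/1173 = 2.416027 cm
M^2 = 2.416027^2 = 5.837186 cm^2
t_s = 4.85 * 5.837186 = 28.3104 s

28.3104 s


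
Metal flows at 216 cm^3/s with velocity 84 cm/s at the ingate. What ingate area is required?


Formula: A_ingate = Q / v  (continuity equation)
A = 216 cm^3/s / 84 cm/s = 2.5714 cm^2

Answer: 2.5714 cm^2


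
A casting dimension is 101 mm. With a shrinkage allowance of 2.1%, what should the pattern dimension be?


Formula: L_pattern = L_casting * (1 + shrinkage_rate/100)
Shrinkage factor = 1 + 2.1/100 = 1.021
L_pattern = 101 mm * 1.021 = 103.1210 mm

Final answer: 103.1210 mm


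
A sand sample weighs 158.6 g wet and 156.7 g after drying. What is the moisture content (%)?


Formula: MC = (W_wet - W_dry) / W_wet * 100
Water mass = 158.6 - 156.7 = 1.9 g
MC = 1.9 / 158.6 * 100 = 1.1980%

Final answer: 1.1980%


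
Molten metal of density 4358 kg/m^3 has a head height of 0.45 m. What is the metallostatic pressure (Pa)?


Formula: P = rho * g * h
rho * g = 4358 * 9.81 = 42751.98 N/m^3
P = 42751.98 * 0.45 = 19238.3910 Pa

19238.3910 Pa


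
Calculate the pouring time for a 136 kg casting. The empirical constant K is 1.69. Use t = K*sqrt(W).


Formula: t = K * sqrt(W)
sqrt(W) = sqrt(136) = 11.66190
t = 1.69 * 11.66190 = 19.7086 s

19.7086 s


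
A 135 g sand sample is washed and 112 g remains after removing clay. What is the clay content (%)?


Formula: Clay% = (W_total - W_washed) / W_total * 100
Clay mass = 135 - 112 = 23 g
Clay% = 23 / 135 * 100 = 17.0370%

Final answer: 17.0370%


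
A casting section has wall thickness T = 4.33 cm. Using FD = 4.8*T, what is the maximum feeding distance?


Formula: FD = 4.8 * T  (riser feeding-distance rule)
FD = 4.8 * 4.33 cm = 20.7840 cm

20.7840 cm


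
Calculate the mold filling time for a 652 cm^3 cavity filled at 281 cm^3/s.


Formula: t_fill = V_mold / Q_flow
t = 652 cm^3 / 281 cm^3/s = 2.3203 s

2.3203 s


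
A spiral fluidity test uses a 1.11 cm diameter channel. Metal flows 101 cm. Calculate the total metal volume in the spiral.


Formula: V = pi * (d/2)^2 * L  (cylinder volume)
Radius = 1.11/2 = 0.555 cm
V = pi * 0.555^2 * 101 = 97.7366 cm^3

Final answer: 97.7366 cm^3


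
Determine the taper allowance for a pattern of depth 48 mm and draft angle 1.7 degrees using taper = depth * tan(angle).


Formula: taper = depth * tan(draft_angle)
tan(1.7 deg) = 0.0296793
taper = 48 mm * 0.0296793 = 1.4246 mm

Answer: 1.4246 mm


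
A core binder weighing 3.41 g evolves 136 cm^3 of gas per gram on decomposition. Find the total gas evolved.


Formula: V_gas = W_binder * gas_evolution_rate
V = 3.41 g * 136 cm^3/g = 463.7600 cm^3


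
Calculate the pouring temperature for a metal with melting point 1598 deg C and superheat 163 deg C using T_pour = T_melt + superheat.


Formula: T_pour = T_melt + Superheat
T_pour = 1598 + 163 = 1761 deg C

Answer: 1761 deg C


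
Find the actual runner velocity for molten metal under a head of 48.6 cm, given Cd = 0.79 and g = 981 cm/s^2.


Formula: v = Cd * sqrt(2 * g * h)  (Torricelli with discharge coefficient)
2*g*h = 2 * 981 * 48.6 = 95353.2 cm^2/s^2
sqrt(95353.2) = 308.79313 cm/s
v = 0.79 * 308.79313 = 243.9466 cm/s

Final answer: 243.9466 cm/s


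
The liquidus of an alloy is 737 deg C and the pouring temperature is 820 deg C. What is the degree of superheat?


Formula: Superheat = T_pour - T_melt
Superheat = 820 - 737 = 83 deg C

83 deg C


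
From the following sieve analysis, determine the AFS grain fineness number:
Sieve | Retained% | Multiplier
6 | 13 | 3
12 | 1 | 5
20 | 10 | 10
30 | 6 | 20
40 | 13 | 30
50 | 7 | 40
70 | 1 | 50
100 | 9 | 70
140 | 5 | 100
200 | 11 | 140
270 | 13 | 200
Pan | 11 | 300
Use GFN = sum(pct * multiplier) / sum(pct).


Formula: GFN = sum(pct * multiplier) / sum(pct)
sum(pct * multiplier) = 9554
sum(pct) = 100
GFN = 9554 / 100 = 95.54

Answer: 95.54


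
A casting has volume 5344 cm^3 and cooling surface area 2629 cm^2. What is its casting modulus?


Formula: Casting Modulus M = V / A
M = 5344 cm^3 / 2629 cm^2 = 2.0327 cm

Final answer: 2.0327 cm


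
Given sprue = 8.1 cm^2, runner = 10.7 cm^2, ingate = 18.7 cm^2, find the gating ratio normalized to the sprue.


Sprue:Runner:Ingate = 1 : 10.7/8.1 : 18.7/8.1 = 1:1.32:2.31

Answer: 1:1.32:2.31


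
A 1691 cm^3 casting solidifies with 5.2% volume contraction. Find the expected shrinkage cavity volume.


Formula: V_shrink = V_casting * shrinkage_pct / 100
V_shrink = 1691 cm^3 * 5.2 / 100 = 87.9320 cm^3

Final answer: 87.9320 cm^3


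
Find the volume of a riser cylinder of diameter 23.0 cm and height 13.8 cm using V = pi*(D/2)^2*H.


Formula: V = pi * (D/2)^2 * H  (cylinder volume)
Radius = D/2 = 23.0/2 = 11.5 cm
V = pi * 11.5^2 * 13.8 = 5733.5637 cm^3

5733.5637 cm^3


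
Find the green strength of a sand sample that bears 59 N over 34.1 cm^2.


Formula: Compressive Strength = Force / Area
Strength = 59 N / 34.1 cm^2 = 1.7302 N/cm^2

1.7302 N/cm^2


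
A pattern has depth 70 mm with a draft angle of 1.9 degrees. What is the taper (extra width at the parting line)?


Formula: taper = depth * tan(draft_angle)
tan(1.9 deg) = 0.0331734
taper = 70 mm * 0.0331734 = 2.3221 mm

Answer: 2.3221 mm


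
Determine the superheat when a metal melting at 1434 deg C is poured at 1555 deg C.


Formula: Superheat = T_pour - T_melt
Superheat = 1555 - 1434 = 121 deg C

Answer: 121 deg C


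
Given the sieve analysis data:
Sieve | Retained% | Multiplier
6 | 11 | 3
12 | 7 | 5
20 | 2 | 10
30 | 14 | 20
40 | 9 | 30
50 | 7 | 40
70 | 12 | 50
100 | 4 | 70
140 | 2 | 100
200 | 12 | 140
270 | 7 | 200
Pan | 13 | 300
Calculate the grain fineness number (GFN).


Formula: GFN = sum(pct * multiplier) / sum(pct)
sum(pct * multiplier) = 8978
sum(pct) = 100
GFN = 8978 / 100 = 89.78

Answer: 89.78


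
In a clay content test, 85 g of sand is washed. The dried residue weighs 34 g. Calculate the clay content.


Formula: Clay% = (W_total - W_washed) / W_total * 100
Clay mass = 85 - 34 = 51 g
Clay% = 51 / 85 * 100 = 60.0000%


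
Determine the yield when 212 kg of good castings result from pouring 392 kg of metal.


Formula: Casting Yield = (W_good / W_total) * 100
Yield = (212 kg / 392 kg) * 100 = 54.0816%

Final answer: 54.0816%


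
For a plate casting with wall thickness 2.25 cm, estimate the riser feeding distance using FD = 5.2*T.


Formula: FD = 5.2 * T  (riser feeding-distance rule)
FD = 5.2 * 2.25 cm = 11.7000 cm

Answer: 11.7000 cm


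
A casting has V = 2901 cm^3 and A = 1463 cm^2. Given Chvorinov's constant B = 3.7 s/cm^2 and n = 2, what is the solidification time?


Formula: t_s = B * (V/A)^n  (Chvorinov's rule, n=2)
Modulus M = V/A = 2901/1463 = 1.982912 cm
M^2 = 1.982912^2 = 3.931940 cm^2
t_s = 3.7 * 3.931940 = 14.5482 s


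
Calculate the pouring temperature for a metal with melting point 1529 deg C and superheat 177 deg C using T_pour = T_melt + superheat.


Formula: T_pour = T_melt + Superheat
T_pour = 1529 + 177 = 1706 deg C

Answer: 1706 deg C


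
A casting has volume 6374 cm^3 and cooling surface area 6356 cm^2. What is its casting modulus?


Formula: Casting Modulus M = V / A
M = 6374 cm^3 / 6356 cm^2 = 1.0028 cm

1.0028 cm


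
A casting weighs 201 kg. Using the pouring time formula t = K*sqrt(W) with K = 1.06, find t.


Formula: t = K * sqrt(W)
sqrt(W) = sqrt(201) = 14.17745
t = 1.06 * 14.17745 = 15.0281 s

Final answer: 15.0281 s


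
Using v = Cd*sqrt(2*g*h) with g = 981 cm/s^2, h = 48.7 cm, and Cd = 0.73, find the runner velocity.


Formula: v = Cd * sqrt(2 * g * h)  (Torricelli with discharge coefficient)
2*g*h = 2 * 981 * 48.7 = 95549.4 cm^2/s^2
sqrt(95549.4) = 309.11066 cm/s
v = 0.73 * 309.11066 = 225.6508 cm/s


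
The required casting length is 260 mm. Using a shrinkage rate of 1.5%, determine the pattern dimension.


Formula: L_pattern = L_casting * (1 + shrinkage_rate/100)
Shrinkage factor = 1 + 1.5/100 = 1.015
L_pattern = 260 mm * 1.015 = 263.9000 mm

Final answer: 263.9000 mm


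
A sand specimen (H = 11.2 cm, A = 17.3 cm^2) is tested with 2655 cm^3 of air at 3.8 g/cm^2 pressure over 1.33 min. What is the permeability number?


Formula: Permeability Number P = (V * H) / (p * A * t)
Numerator: V * H = 2655 * 11.2 = 29736.0
Denominator: p * A * t = 3.8 * 17.3 * 1.33 = 87.4342
P = 29736.0 / 87.4342 = 340.0958


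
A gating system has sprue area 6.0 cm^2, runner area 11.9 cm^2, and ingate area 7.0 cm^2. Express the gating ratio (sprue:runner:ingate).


Sprue:Runner:Ingate = 1 : 11.9/6.0 : 7.0/6.0 = 1:1.98:1.17

Answer: 1:1.98:1.17


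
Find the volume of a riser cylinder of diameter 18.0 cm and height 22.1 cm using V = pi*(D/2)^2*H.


Formula: V = pi * (D/2)^2 * H  (cylinder volume)
Radius = D/2 = 18.0/2 = 9.0 cm
V = pi * 9.0^2 * 22.1 = 5623.7650 cm^3


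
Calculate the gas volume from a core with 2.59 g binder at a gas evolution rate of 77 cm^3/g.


Formula: V_gas = W_binder * gas_evolution_rate
V = 2.59 g * 77 cm^3/g = 199.4300 cm^3

199.4300 cm^3


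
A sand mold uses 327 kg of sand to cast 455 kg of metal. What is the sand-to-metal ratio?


Formula: Sand-to-Metal Ratio = W_sand / W_metal
Ratio = 327 kg / 455 kg = 0.7187

Answer: 0.7187


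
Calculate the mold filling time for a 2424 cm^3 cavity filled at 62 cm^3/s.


Formula: t_fill = V_mold / Q_flow
t = 2424 cm^3 / 62 cm^3/s = 39.0968 s

39.0968 s


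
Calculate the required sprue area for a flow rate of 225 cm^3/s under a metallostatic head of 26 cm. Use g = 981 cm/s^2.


Formula: v = sqrt(2*g*h), A = Q/v
Velocity: v = sqrt(2 * 981 * 26) = sqrt(51012) = 225.8584 cm/s
Sprue area: A = Q / v = 225 / 225.8584 = 0.9962 cm^2


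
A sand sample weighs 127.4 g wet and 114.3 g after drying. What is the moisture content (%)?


Formula: MC = (W_wet - W_dry) / W_wet * 100
Water mass = 127.4 - 114.3 = 13.1 g
MC = 13.1 / 127.4 * 100 = 10.2826%

Final answer: 10.2826%


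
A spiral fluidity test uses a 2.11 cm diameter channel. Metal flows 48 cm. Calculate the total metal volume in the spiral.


Formula: V = pi * (d/2)^2 * L  (cylinder volume)
Radius = 2.11/2 = 1.055 cm
V = pi * 1.055^2 * 48 = 167.8402 cm^3

Final answer: 167.8402 cm^3


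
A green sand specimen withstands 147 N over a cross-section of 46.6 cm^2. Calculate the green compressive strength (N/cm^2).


Formula: Compressive Strength = Force / Area
Strength = 147 N / 46.6 cm^2 = 3.1545 N/cm^2

Final answer: 3.1545 N/cm^2


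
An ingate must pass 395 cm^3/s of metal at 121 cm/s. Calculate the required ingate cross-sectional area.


Formula: A_ingate = Q / v  (continuity equation)
A = 395 cm^3/s / 121 cm/s = 3.2645 cm^2

Answer: 3.2645 cm^2


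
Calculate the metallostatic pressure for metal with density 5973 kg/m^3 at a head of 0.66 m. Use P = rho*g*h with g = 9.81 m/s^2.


Formula: P = rho * g * h
rho * g = 5973 * 9.81 = 58595.13 N/m^3
P = 58595.13 * 0.66 = 38672.7858 Pa

38672.7858 Pa


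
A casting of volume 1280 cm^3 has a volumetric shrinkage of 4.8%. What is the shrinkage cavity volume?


Formula: V_shrink = V_casting * shrinkage_pct / 100
V_shrink = 1280 cm^3 * 4.8 / 100 = 61.4400 cm^3


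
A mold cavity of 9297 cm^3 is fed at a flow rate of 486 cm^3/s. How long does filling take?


Formula: t_fill = V_mold / Q_flow
t = 9297 cm^3 / 486 cm^3/s = 19.1296 s

Answer: 19.1296 s


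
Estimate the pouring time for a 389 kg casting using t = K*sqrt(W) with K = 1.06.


Formula: t = K * sqrt(W)
sqrt(W) = sqrt(389) = 19.72308
t = 1.06 * 19.72308 = 20.9065 s

Answer: 20.9065 s


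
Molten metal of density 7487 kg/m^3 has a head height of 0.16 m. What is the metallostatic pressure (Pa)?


Formula: P = rho * g * h
rho * g = 7487 * 9.81 = 73447.47 N/m^3
P = 73447.47 * 0.16 = 11751.5952 Pa

Final answer: 11751.5952 Pa


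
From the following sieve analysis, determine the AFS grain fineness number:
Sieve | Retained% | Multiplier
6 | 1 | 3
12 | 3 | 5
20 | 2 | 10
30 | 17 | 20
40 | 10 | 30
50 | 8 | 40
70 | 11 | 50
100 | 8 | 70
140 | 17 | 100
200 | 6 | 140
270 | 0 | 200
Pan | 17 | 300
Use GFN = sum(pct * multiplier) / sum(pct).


Formula: GFN = sum(pct * multiplier) / sum(pct)
sum(pct * multiplier) = 9748
sum(pct) = 100
GFN = 9748 / 100 = 97.48

97.48


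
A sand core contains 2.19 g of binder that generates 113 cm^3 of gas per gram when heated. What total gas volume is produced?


Formula: V_gas = W_binder * gas_evolution_rate
V = 2.19 g * 113 cm^3/g = 247.4700 cm^3


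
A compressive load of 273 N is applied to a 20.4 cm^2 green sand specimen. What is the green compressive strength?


Formula: Compressive Strength = Force / Area
Strength = 273 N / 20.4 cm^2 = 13.3824 N/cm^2

13.3824 N/cm^2


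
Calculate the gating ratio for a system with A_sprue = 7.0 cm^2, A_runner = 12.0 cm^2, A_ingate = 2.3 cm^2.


Sprue:Runner:Ingate = 1 : 12.0/7.0 : 2.3/7.0 = 1:1.71:0.33


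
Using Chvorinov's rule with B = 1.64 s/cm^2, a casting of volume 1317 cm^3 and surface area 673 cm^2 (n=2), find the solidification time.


Formula: t_s = B * (V/A)^n  (Chvorinov's rule, n=2)
Modulus M = V/A = 1317/673 = 1.956909 cm
M^2 = 1.956909^2 = 3.829493 cm^2
t_s = 1.64 * 3.829493 = 6.2804 s

Answer: 6.2804 s


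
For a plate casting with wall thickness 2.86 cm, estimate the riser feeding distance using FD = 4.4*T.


Formula: FD = 4.4 * T  (riser feeding-distance rule)
FD = 4.4 * 2.86 cm = 12.5840 cm


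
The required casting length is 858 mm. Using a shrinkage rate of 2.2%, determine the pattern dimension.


Formula: L_pattern = L_casting * (1 + shrinkage_rate/100)
Shrinkage factor = 1 + 2.2/100 = 1.022
L_pattern = 858 mm * 1.022 = 876.8760 mm


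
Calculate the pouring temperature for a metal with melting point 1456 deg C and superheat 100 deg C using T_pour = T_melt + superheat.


Formula: T_pour = T_melt + Superheat
T_pour = 1456 + 100 = 1556 deg C

Final answer: 1556 deg C


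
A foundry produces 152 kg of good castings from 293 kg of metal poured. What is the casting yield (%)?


Formula: Casting Yield = (W_good / W_total) * 100
Yield = (152 kg / 293 kg) * 100 = 51.8771%
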